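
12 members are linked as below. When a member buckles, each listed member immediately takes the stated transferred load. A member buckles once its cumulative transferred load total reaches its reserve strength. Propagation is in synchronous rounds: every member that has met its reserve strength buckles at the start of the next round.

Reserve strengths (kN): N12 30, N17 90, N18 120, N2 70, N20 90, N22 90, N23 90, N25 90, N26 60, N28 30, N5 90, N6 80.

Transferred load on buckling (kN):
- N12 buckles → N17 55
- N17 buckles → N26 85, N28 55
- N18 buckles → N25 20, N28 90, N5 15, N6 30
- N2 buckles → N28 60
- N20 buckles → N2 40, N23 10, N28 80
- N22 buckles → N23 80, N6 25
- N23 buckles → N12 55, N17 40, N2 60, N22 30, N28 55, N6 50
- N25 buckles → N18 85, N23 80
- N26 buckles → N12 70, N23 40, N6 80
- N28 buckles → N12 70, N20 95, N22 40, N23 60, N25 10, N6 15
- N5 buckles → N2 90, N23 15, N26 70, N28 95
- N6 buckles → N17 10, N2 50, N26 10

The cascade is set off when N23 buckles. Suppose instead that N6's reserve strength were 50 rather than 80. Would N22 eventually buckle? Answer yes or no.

no

With N6's reserve strength at 50:
Round 1 — N23 buckles (initial).
  N12: +55 → 55 ≥ 30
  N17: +40 → 40 < 90
  N2: +60 → 60 < 70
  N22: +30 → 30 < 90
  N28: +55 → 55 ≥ 30
  N6: +50 → 50 ≥ 50
Round 2 — N12, N28, N6 buckle.
  N17: +55+10 → 105 ≥ 90
  N2: +50 → 110 ≥ 70
  N20: +95 → 95 ≥ 90
  N22: +40 → 70 < 90
  N25: +10 → 10 < 90
  N26: +10 → 10 < 60
Round 3 — N17, N2, N20 buckle.
  N26: +85 → 95 ≥ 60
Round 4 — N26 buckles.
No further bucklings.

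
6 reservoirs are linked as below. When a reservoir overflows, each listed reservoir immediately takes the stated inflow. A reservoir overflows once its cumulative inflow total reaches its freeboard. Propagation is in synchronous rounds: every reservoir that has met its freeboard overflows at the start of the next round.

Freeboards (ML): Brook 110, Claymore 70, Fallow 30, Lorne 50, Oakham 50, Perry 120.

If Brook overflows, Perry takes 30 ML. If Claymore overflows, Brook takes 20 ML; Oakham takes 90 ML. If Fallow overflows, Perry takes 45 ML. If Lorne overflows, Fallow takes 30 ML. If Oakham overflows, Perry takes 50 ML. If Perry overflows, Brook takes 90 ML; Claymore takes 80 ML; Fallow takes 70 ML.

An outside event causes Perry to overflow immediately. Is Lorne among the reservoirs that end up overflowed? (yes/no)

Round 1 — Perry overflows (initial).
  Brook: +90 → 90 < 110
  Claymore: +80 → 80 ≥ 70
  Fallow: +70 → 70 ≥ 30
Round 2 — Claymore, Fallow overflow.
  Brook: +20 → 110 ≥ 110
  Oakham: +90 → 90 ≥ 50
Round 3 — Brook, Oakham overflow.
No further overflows.

no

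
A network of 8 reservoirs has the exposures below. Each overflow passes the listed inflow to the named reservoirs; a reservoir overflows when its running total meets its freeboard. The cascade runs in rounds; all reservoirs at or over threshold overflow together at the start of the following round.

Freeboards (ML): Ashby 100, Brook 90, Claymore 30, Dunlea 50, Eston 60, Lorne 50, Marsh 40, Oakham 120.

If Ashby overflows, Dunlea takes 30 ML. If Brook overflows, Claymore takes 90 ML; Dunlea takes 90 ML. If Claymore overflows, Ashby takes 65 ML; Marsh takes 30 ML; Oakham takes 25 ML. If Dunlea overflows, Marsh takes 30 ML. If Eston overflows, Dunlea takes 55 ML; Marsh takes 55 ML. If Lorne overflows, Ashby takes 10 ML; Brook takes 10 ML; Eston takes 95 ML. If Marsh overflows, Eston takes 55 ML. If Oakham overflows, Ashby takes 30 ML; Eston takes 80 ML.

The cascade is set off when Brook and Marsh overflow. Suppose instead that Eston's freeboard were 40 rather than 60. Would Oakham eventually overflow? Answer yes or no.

With Eston's freeboard at 40:
Round 1 — Brook, Marsh overflow (initial).
  Claymore: +90 → 90 ≥ 30
  Dunlea: +90 → 90 ≥ 50
  Eston: +55 → 55 ≥ 40
Round 2 — Claymore, Dunlea, Eston overflow.
  Ashby: +65 → 65 < 100
  Oakham: +25 → 25 < 120
No further overflows.

no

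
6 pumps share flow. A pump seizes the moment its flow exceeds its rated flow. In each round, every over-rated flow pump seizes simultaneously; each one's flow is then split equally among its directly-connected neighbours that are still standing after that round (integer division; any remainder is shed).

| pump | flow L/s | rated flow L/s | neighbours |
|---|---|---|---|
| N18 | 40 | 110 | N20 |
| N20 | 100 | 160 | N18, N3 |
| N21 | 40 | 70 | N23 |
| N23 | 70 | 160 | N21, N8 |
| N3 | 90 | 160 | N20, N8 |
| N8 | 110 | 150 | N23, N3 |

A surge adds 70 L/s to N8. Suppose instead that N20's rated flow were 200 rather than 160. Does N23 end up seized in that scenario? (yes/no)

no

With N20's rated flow at 200:
Round 1 — N8 at 180 > 150. N8 seizes.
  N8 sheds 180 L/s to N23, N3: 90 each.
    N23: 70+90 = 160 ≤ 160
    N3: 90+90 = 180 > 160
Round 2 — N3 seizes.
  N3 sheds 180 L/s to N20: 180 each.
    N20: 100+180 = 280 > 200
Round 3 — N20 seizes.
  N20 sheds 280 L/s to N18: 280 each.
    N18: 40+280 = 320 > 110
Round 4 — N18 seizes.
  N18 sheds 320 L/s: no online neighbours, lost.
No further seizures.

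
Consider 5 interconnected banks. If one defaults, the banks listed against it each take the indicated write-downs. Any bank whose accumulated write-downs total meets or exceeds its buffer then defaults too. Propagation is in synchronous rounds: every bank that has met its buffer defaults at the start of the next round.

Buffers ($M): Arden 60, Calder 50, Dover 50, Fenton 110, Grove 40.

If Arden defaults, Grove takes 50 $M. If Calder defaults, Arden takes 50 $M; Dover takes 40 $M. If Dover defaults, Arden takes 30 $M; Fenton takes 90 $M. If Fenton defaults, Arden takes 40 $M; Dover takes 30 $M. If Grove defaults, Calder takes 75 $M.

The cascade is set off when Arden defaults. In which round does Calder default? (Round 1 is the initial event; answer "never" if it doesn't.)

3

Round 1 — Arden defaults (initial).
  Grove: +50 → 50 ≥ 40
Round 2 — Grove defaults.
  Calder: +75 → 75 ≥ 50
Round 3 — Calder defaults.
  Dover: +40 → 40 < 50
No further defaults.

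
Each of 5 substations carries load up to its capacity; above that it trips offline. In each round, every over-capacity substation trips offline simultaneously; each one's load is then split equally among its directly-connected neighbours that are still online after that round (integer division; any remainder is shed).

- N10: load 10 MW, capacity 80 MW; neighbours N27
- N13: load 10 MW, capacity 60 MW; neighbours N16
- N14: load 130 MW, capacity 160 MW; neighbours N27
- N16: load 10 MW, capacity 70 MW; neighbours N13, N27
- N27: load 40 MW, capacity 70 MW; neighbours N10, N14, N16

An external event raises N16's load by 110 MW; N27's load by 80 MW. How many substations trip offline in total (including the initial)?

4

Round 1 — N16 at 120 > 70; N27 at 120 > 70. N16, N27 trip offline.
  N16 sheds 120 MW to N13: 120 each.
    N13: 10+120 = 130 > 60
  N27 sheds 120 MW to N10, N14: 60 each.
    N10: 10+60 = 70 ≤ 80
    N14: 130+60 = 190 > 160
Round 2 — N13, N14 trip offline.
  N13 sheds 130 MW: no online neighbours, lost.
  N14 sheds 190 MW: no online neighbours, lost.
No further trips.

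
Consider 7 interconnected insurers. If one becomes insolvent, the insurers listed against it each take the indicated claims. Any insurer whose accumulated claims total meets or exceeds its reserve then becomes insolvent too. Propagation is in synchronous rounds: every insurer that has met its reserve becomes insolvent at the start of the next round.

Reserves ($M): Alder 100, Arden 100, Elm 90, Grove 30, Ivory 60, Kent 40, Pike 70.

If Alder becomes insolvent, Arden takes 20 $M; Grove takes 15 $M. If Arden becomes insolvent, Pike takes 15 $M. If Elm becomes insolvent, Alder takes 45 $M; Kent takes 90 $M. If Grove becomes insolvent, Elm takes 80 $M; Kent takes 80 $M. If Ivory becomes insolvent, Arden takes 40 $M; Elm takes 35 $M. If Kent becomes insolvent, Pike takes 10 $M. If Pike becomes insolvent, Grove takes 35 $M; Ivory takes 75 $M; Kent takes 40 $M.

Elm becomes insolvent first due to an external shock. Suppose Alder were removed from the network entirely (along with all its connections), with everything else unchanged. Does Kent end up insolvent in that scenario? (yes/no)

yes

With Alder removed:
Round 1 — Elm becomes insolvent (initial).
  Kent: +90 → 90 ≥ 40
Round 2 — Kent becomes insolvent.
  Pike: +10 → 10 < 70
No further insolvencies.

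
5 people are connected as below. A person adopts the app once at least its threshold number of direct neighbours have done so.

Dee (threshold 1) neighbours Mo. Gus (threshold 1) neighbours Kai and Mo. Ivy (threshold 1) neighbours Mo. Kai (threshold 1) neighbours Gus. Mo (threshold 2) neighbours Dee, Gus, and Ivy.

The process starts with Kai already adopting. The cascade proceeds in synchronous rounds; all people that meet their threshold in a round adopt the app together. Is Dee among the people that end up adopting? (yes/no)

Round 1 — Kai adopts the app (initial).
Round 2 — checking thresholds:
  Gus: 1 of 2 neighbours ≥ 1, adopts the app.
Round 3 — no new adoptions; cascade stops.

no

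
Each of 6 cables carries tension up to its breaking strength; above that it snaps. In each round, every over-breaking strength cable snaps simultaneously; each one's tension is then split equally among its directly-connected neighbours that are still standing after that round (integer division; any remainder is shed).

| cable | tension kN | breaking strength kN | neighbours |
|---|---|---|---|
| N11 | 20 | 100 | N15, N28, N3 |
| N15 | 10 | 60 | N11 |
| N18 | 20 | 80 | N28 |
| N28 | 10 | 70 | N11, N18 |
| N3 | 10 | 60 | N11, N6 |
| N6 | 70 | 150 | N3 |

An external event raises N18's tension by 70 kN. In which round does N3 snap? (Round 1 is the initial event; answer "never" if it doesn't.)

Round 1 — N18 at 90 > 80. N18 snaps.
  N18 sheds 90 kN to N28: 90 each.
    N28: 10+90 = 100 > 70
Round 2 — N28 snaps.
  N28 sheds 100 kN to N11: 100 each.
    N11: 20+100 = 120 > 100
Round 3 — N11 snaps.
  N11 sheds 120 kN to N15, N3: 60 each.
    N15: 10+60 = 70 > 60
    N3: 10+60 = 70 > 60
Round 4 — N15, N3 snap.
  N15 sheds 70 kN: no online neighbours, lost.
  N3 sheds 70 kN to N6: 70 each.
    N6: 70+70 = 140 ≤ 150
No further breaks.

4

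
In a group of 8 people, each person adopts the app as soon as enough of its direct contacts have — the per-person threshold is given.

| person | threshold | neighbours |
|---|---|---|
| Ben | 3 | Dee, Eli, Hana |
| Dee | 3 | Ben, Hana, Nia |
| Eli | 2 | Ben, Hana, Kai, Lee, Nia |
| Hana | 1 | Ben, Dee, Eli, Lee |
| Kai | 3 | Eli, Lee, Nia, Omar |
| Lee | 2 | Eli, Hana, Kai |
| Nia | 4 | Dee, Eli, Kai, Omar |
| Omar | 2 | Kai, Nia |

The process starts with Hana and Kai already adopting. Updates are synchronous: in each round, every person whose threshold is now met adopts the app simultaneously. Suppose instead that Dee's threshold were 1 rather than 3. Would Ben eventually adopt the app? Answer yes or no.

With Dee's threshold at 1:
Round 1 — Hana, Kai adopt the app (initial).
Round 2 — checking thresholds:
  Ben: 1 of 3 neighbours < 3, not yet.
  Dee: 1 of 3 neighbours ≥ 1, adopts the app.
  Eli: 2 of 5 neighbours ≥ 2, adopts the app.
  Lee: 2 of 3 neighbours ≥ 2, adopts the app.
  Nia: 1 of 4 neighbours < 4, not yet.
  Omar: 1 of 2 neighbours < 2, not yet.
Round 3 — checking thresholds:
  Ben: 3 of 3 neighbours ≥ 3, adopts the app.
  Nia: 3 of 4 neighbours < 4, not yet.
  Omar: 1 of 2 neighbours < 2, not yet.
Round 4 — no new adoptions; cascade stops.

yes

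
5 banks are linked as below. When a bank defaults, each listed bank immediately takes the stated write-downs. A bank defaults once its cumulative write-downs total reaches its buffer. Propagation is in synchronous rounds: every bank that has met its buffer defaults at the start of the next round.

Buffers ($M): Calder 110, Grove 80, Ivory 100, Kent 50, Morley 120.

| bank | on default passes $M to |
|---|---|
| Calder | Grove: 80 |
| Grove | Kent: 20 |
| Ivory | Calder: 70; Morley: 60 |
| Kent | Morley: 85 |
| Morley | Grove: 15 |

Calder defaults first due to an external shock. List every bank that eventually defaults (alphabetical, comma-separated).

Calder, Grove

Round 1 — Calder defaults (initial).
  Grove: +80 → 80 ≥ 80
Round 2 — Grove defaults.
  Kent: +20 → 20 < 50
No further defaults.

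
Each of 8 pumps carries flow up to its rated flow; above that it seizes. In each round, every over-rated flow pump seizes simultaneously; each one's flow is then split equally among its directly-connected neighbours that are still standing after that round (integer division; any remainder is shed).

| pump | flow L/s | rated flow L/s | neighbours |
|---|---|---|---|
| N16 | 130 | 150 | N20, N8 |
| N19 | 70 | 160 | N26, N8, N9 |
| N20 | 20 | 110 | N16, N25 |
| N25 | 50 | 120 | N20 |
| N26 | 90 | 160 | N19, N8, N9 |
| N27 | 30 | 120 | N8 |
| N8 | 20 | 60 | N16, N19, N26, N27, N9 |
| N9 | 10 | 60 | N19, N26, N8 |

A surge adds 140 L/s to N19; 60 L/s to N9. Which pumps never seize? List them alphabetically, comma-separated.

Round 1 — N19 at 210 > 160; N9 at 70 > 60. N19, N9 seize.
  N19 sheds 210 L/s to N26, N8: 105 each.
    N26: 90+105 = 195 > 160
    N8: 20+105 = 125 > 60
  N9 sheds 70 L/s to N26, N8: 35 each.
    N26: 195+35 = 230 > 160
    N8: 125+35 = 160 > 60
Round 2 — N26, N8 seize.
  N26 sheds 230 L/s: no online neighbours, lost.
  N8 sheds 160 L/s to N16, N27: 80 each.
    N16: 130+80 = 210 > 150
    N27: 30+80 = 110 ≤ 120
Round 3 — N16 seizes.
  N16 sheds 210 L/s to N20: 210 each.
    N20: 20+210 = 230 > 110
Round 4 — N20 seizes.
  N20 sheds 230 L/s to N25: 230 each.
    N25: 50+230 = 280 > 120
Round 5 — N25 seizes.
  N25 sheds 280 L/s: no online neighbours, lost.
No further seizures.

N27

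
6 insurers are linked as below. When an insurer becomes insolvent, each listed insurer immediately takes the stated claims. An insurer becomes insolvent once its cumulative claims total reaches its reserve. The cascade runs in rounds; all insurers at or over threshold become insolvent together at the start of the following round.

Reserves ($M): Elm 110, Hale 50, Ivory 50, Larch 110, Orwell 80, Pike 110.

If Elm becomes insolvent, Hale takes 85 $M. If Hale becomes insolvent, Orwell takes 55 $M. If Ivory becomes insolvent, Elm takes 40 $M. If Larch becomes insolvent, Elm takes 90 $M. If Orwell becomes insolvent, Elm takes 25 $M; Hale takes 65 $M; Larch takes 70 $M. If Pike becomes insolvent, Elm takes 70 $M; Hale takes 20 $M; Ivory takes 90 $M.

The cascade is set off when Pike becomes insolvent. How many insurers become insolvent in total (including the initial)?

4

Round 1 — Pike becomes insolvent (initial).
  Elm: +70 → 70 < 110
  Hale: +20 → 20 < 50
  Ivory: +90 → 90 ≥ 50
Round 2 — Ivory becomes insolvent.
  Elm: +40 → 110 ≥ 110
Round 3 — Elm becomes insolvent.
  Hale: +85 → 105 ≥ 50
Round 4 — Hale becomes insolvent.
  Orwell: +55 → 55 < 80
No further insolvencies.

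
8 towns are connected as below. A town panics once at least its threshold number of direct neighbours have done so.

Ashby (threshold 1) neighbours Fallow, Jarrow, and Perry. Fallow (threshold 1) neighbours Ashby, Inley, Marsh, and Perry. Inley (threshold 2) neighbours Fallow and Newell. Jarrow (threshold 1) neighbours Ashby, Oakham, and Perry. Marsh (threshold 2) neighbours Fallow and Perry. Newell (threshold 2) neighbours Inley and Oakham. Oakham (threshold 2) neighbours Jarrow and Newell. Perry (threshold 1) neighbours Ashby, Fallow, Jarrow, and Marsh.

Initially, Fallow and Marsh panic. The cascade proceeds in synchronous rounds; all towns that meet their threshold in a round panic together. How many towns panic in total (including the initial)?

Round 1 — Fallow, Marsh panic (initial).
Round 2 — checking thresholds:
  Ashby: 1 of 3 neighbours ≥ 1, panics.
  Inley: 1 of 2 neighbours < 2, below threshold.
  Perry: 2 of 4 neighbours ≥ 1, panics.
Round 3 — checking thresholds:
  Inley: 1 of 2 neighbours < 2, below threshold.
  Jarrow: 2 of 3 neighbours ≥ 1, panics.
Round 4 — no new panics; cascade stops.

5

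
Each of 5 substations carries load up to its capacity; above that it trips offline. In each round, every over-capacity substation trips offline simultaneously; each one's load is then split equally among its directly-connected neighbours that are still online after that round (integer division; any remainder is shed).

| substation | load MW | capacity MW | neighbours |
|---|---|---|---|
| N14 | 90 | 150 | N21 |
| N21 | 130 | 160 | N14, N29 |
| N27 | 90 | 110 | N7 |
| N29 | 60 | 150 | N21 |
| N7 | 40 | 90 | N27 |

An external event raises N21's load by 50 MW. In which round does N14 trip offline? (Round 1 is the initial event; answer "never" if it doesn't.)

Round 1 — N21 at 180 > 160. N21 trips offline.
  N21 sheds 180 MW to N14, N29: 90 each.
    N14: 90+90 = 180 > 150
    N29: 60+90 = 150 ≤ 150
Round 2 — N14 trips offline.
  N14 sheds 180 MW: no online neighbours, lost.
No further trips.

2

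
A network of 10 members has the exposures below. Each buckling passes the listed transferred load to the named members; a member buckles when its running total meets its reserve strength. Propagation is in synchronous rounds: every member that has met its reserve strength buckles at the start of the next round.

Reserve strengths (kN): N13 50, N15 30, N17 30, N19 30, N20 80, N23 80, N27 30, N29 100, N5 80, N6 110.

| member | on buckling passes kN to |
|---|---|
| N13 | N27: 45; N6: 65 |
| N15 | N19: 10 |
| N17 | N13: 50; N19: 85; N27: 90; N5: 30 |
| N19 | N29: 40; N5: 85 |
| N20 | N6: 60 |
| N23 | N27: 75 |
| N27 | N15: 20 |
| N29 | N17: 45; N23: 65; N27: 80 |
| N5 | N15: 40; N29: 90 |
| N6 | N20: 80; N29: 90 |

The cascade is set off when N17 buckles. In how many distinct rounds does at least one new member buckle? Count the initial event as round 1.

Round 1 — N17 buckles (initial).
  N13: +50 → 50 ≥ 50
  N19: +85 → 85 ≥ 30
  N27: +90 → 90 ≥ 30
  N5: +30 → 30 < 80
Round 2 — N13, N19, N27 buckle.
  N15: +20 → 20 < 30
  N29: +40 → 40 < 100
  N5: +85 → 115 ≥ 80
  N6: +65 → 65 < 110
Round 3 — N5 buckles.
  N15: +40 → 60 ≥ 30
  N29: +90 → 130 ≥ 100
Round 4 — N15, N29 buckle.
  N23: +65 → 65 < 80
No further bucklings.

4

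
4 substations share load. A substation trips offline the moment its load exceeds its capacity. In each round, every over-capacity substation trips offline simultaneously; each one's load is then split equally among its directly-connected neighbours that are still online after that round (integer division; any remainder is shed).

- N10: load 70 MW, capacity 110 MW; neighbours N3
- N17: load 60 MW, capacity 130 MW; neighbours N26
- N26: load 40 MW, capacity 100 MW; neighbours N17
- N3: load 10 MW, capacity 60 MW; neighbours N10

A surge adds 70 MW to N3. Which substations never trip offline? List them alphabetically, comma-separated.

Round 1 — N3 at 80 > 60. N3 trips offline.
  N3 sheds 80 MW to N10: 80 each.
    N10: 70+80 = 150 > 110
Round 2 — N10 trips offline.
  N10 sheds 150 MW: no online neighbours, lost.
No further trips.

N17, N26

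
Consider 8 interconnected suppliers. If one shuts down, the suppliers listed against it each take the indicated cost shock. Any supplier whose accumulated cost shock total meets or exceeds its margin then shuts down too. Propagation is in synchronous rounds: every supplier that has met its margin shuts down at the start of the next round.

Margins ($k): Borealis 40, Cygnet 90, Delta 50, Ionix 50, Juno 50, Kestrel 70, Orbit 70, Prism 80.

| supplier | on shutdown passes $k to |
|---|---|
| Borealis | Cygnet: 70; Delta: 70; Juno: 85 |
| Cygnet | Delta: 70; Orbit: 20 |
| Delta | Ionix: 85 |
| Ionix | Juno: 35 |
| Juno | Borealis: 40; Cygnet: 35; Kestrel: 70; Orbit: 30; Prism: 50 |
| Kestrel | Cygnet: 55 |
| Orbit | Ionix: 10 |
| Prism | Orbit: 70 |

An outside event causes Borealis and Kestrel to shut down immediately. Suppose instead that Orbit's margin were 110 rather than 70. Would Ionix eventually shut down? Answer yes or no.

yes

With Orbit's margin at 110:
Round 1 — Borealis, Kestrel shut down (initial).
  Cygnet: +70+55 → 125 ≥ 90
  Delta: +70 → 70 ≥ 50
  Juno: +85 → 85 ≥ 50
Round 2 — Cygnet, Delta, Juno shut down.
  Ionix: +85 → 85 ≥ 50
  Orbit: +20+30 → 50 < 110
  Prism: +50 → 50 < 80
Round 3 — Ionix shuts down.
No further shutdowns.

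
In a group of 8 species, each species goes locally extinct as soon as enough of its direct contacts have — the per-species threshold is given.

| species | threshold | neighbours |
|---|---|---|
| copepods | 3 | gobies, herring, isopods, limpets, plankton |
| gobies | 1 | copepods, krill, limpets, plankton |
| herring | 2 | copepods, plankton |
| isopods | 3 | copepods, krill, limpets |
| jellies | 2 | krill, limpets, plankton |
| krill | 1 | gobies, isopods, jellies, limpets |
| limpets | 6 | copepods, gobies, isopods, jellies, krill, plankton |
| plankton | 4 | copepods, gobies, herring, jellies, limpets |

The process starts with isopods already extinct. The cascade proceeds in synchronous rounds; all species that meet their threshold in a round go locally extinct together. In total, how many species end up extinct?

Round 1 — isopods goes locally extinct (initial).
Round 2 — checking thresholds:
  copepods: 1 of 5 neighbours < 3, holds.
  krill: 1 of 4 neighbours ≥ 1, goes locally extinct.
  limpets: 1 of 6 neighbours < 6, holds.
Round 3 — checking thresholds:
  copepods: 1 of 5 neighbours < 3, holds.
  gobies: 1 of 4 neighbours ≥ 1, goes locally extinct.
  jellies: 1 of 3 neighbours < 2, holds.
  limpets: 2 of 6 neighbours < 6, holds.
Round 4 — no new extinctions; cascade stops.

3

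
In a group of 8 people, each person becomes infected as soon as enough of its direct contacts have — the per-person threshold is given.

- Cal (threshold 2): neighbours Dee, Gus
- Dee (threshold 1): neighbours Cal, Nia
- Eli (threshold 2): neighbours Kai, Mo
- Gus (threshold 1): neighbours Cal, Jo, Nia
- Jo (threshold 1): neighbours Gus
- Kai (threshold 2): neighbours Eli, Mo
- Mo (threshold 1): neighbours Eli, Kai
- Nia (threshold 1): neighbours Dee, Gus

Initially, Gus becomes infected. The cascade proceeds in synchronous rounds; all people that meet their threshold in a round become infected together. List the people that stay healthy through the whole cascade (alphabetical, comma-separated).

Round 1 — Gus becomes infected (initial).
Round 2 — checking thresholds:
  Cal: 1 of 2 neighbours < 2, holds.
  Jo: 1 of 1 neighbours ≥ 1, becomes infected.
  Nia: 1 of 2 neighbours ≥ 1, becomes infected.
Round 3 — checking thresholds:
  Cal: 1 of 2 neighbours < 2, holds.
  Dee: 1 of 2 neighbours ≥ 1, becomes infected.
Round 4 — checking thresholds:
  Cal: 2 of 2 neighbours ≥ 2, becomes infected.
Round 5 — no new infections; cascade stops.

Eli, Kai, Mo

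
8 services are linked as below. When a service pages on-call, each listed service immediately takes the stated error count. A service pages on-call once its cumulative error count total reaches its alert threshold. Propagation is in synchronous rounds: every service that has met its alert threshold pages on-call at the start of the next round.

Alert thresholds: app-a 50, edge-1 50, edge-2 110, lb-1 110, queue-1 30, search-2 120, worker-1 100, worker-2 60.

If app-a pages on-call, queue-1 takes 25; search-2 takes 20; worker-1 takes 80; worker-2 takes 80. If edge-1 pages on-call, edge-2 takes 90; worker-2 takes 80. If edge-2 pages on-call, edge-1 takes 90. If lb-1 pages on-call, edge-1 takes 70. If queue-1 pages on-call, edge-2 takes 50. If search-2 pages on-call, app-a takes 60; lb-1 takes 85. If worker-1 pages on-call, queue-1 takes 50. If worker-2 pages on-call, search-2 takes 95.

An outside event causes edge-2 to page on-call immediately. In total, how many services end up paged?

Round 1 — edge-2 pages on-call (initial).
  edge-1: +90 → 90 ≥ 50
Round 2 — edge-1 pages on-call.
  worker-2: +80 → 80 ≥ 60
Round 3 — worker-2 pages on-call.
  search-2: +95 → 95 < 120
No further pages.

3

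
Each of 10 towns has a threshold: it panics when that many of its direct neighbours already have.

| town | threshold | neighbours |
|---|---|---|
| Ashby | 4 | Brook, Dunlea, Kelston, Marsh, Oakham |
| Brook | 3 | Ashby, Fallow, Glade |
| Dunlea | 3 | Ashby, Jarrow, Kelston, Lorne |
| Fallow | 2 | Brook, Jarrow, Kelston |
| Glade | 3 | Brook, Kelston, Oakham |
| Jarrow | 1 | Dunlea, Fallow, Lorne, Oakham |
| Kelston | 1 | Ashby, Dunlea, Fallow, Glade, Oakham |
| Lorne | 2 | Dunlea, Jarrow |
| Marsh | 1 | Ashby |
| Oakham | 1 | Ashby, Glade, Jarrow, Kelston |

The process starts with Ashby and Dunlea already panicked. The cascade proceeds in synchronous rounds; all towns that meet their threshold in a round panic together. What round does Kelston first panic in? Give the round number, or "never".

Round 1 — Ashby, Dunlea panic (initial).
Round 2 — checking thresholds:
  Brook: 1 of 3 neighbours < 3, not yet.
  Jarrow: 1 of 4 neighbours ≥ 1, panics.
  Kelston: 2 of 5 neighbours ≥ 1, panics.
  Lorne: 1 of 2 neighbours < 2, not yet.
  Marsh: 1 of 1 neighbours ≥ 1, panics.
  Oakham: 1 of 4 neighbours ≥ 1, panics.
Round 3 — checking thresholds:
  Brook: 1 of 3 neighbours < 3, not yet.
  Fallow: 2 of 3 neighbours ≥ 2, panics.
  Glade: 2 of 3 neighbours < 3, not yet.
  Lorne: 2 of 2 neighbours ≥ 2, panics.
Round 4 — no new panics; cascade stops.

2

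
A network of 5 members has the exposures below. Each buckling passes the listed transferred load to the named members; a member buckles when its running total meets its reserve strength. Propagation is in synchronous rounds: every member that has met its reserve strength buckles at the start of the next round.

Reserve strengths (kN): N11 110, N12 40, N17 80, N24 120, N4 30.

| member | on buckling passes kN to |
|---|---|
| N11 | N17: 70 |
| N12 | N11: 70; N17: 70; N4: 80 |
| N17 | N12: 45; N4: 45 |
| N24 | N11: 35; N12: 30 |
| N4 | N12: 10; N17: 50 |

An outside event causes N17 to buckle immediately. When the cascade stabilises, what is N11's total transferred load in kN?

Round 1 — N17 buckles (initial).
  N12: +45 → 45 ≥ 40
  N4: +45 → 45 ≥ 30
Round 2 — N12, N4 buckle.
  N11: +70 → 70 < 110
No further bucklings.

70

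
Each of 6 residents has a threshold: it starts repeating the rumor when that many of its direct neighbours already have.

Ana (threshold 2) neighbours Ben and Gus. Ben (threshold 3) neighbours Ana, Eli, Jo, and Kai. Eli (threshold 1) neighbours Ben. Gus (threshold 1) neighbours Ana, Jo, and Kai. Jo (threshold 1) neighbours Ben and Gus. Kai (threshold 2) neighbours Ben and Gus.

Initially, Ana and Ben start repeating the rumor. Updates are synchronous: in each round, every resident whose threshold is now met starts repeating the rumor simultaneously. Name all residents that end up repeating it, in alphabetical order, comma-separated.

Round 1 — Ana, Ben start repeating the rumor (initial).
Round 2 — checking thresholds:
  Eli: 1 of 1 neighbours ≥ 1, starts repeating the rumor.
  Gus: 1 of 3 neighbours ≥ 1, starts repeating the rumor.
  Jo: 1 of 2 neighbours ≥ 1, starts repeating the rumor.
  Kai: 1 of 2 neighbours < 2, holds.
Round 3 — checking thresholds:
  Kai: 2 of 2 neighbours ≥ 2, starts repeating the rumor.
Round 4 — no new spreads; cascade stops.

Ana, Ben, Eli, Gus, Jo, Kai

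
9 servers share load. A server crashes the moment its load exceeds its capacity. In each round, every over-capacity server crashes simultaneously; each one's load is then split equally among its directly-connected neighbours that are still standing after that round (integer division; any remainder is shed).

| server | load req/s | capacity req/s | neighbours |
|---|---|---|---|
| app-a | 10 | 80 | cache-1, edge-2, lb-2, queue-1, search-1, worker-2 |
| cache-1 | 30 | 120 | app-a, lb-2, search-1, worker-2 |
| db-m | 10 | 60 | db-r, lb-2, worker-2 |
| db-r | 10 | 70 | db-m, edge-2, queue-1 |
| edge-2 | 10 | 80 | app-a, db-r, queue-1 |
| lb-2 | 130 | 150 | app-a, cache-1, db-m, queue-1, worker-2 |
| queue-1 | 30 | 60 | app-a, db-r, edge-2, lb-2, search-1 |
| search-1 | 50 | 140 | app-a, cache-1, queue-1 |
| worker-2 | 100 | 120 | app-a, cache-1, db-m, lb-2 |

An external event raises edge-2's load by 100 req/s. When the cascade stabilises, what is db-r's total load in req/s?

Round 1 — edge-2 at 110 > 80. edge-2 crashes.
  edge-2 sheds 110 req/s to app-a, db-r, queue-1: 36 each (2 lost).
    app-a: 10+36 = 46 ≤ 80
    db-r: 10+36 = 46 ≤ 70
    queue-1: 30+36 = 66 > 60
Round 2 — queue-1 crashes.
  queue-1 sheds 66 req/s to app-a, db-r, lb-2, search-1: 16 each (2 lost).
    app-a: 46+16 = 62 ≤ 80
    db-r: 46+16 = 62 ≤ 70
    lb-2: 130+16 = 146 ≤ 150
    search-1: 50+16 = 66 ≤ 140
No further crashes.

62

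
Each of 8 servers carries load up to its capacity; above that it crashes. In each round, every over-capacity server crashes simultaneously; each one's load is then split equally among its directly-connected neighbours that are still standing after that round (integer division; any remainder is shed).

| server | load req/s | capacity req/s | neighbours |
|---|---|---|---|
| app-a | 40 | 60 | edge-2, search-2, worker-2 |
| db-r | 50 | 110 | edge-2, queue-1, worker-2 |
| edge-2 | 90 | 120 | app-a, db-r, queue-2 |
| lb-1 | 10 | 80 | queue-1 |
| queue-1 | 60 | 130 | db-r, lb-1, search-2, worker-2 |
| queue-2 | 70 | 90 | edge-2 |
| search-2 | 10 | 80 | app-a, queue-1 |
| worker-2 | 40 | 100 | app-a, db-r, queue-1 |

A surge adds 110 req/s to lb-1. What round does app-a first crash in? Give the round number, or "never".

never

Round 1 — lb-1 at 120 > 80. lb-1 crashes.
  lb-1 sheds 120 req/s to queue-1: 120 each.
    queue-1: 60+120 = 180 > 130
Round 2 — queue-1 crashes.
  queue-1 sheds 180 req/s to db-r, search-2, worker-2: 60 each.
    db-r: 50+60 = 110 ≤ 110
    search-2: 10+60 = 70 ≤ 80
    worker-2: 40+60 = 100 ≤ 100
No further crashes.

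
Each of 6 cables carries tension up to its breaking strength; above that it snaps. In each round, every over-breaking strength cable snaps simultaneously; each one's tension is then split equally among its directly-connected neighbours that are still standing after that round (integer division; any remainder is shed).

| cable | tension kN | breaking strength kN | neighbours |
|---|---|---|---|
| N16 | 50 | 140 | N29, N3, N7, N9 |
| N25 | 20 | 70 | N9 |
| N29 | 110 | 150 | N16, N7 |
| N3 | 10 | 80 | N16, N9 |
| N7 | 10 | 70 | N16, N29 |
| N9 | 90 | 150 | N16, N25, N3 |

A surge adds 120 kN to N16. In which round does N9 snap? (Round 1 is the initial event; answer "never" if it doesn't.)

Round 1 — N16 at 170 > 140. N16 snaps.
  N16 sheds 170 kN to N29, N3, N7, N9: 42 each (2 lost).
    N29: 110+42 = 152 > 150
    N3: 10+42 = 52 ≤ 80
    N7: 10+42 = 52 ≤ 70
    N9: 90+42 = 132 ≤ 150
Round 2 — N29 snaps.
  N29 sheds 152 kN to N7: 152 each.
    N7: 52+152 = 204 > 70
Round 3 — N7 snaps.
  N7 sheds 204 kN: no online neighbours, lost.
No further breaks.

never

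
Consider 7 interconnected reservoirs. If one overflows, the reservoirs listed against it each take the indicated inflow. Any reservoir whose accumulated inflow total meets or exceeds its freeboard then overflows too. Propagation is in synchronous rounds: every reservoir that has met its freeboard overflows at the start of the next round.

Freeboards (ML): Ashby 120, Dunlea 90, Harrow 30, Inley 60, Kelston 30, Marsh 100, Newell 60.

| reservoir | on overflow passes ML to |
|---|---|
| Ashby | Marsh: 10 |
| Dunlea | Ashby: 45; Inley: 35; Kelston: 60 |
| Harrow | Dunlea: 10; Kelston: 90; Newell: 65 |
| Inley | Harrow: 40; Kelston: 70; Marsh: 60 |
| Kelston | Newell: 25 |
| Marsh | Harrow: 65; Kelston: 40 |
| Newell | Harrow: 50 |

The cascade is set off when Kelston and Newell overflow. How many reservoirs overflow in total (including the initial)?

3

Round 1 — Kelston, Newell overflow (initial).
  Harrow: +50 → 50 ≥ 30
Round 2 — Harrow overflows.
  Dunlea: +10 → 10 < 90
No further overflows.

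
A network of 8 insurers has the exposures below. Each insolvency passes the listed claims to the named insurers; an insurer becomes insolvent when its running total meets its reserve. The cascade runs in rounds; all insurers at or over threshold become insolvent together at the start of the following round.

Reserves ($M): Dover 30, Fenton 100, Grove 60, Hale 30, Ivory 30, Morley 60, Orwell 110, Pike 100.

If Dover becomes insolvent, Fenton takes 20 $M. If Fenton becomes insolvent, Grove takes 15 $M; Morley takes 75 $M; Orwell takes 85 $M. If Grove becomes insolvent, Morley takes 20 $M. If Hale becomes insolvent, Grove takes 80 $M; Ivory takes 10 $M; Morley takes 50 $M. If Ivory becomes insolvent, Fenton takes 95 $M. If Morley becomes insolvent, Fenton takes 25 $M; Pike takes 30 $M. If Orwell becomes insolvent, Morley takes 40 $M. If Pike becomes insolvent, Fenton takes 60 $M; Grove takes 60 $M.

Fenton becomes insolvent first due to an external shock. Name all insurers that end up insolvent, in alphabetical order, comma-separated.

Fenton, Morley

Round 1 — Fenton becomes insolvent (initial).
  Grove: +15 → 15 < 60
  Morley: +75 → 75 ≥ 60
  Orwell: +85 → 85 < 110
Round 2 — Morley becomes insolvent.
  Pike: +30 → 30 < 100
No further insolvencies.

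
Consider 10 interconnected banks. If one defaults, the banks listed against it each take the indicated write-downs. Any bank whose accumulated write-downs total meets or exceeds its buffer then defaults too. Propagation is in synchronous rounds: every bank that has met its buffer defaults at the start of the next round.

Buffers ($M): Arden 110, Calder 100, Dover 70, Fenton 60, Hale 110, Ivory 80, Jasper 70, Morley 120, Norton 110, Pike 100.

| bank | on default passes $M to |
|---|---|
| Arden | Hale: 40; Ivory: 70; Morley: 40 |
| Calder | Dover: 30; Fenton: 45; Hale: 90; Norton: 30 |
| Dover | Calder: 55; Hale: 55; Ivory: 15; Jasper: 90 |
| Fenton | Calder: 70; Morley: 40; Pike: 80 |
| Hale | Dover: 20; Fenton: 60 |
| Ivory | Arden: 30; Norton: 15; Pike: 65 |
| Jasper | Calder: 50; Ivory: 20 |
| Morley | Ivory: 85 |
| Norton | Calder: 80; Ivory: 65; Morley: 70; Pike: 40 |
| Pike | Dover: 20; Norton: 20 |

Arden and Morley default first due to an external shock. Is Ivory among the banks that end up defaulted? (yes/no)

yes

Round 1 — Arden, Morley default (initial).
  Hale: +40 → 40 < 110
  Ivory: +70+85 → 155 ≥ 80
Round 2 — Ivory defaults.
  Norton: +15 → 15 < 110
  Pike: +65 → 65 < 100
No further defaults.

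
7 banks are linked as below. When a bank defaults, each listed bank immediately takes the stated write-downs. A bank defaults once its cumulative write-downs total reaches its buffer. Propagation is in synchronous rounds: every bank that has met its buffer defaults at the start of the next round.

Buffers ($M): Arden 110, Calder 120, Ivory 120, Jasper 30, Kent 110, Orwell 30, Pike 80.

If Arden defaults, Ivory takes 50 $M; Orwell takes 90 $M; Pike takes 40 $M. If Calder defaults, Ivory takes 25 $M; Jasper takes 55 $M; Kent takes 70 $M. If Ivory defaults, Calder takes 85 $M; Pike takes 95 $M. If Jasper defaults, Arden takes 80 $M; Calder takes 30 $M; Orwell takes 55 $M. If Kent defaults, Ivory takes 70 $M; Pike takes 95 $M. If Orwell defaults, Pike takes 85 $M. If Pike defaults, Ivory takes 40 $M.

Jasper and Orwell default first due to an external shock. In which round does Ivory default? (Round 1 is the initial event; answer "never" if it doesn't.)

never

Round 1 — Jasper, Orwell default (initial).
  Arden: +80 → 80 < 110
  Calder: +30 → 30 < 120
  Pike: +85 → 85 ≥ 80
Round 2 — Pike defaults.
  Ivory: +40 → 40 < 120
No further defaults.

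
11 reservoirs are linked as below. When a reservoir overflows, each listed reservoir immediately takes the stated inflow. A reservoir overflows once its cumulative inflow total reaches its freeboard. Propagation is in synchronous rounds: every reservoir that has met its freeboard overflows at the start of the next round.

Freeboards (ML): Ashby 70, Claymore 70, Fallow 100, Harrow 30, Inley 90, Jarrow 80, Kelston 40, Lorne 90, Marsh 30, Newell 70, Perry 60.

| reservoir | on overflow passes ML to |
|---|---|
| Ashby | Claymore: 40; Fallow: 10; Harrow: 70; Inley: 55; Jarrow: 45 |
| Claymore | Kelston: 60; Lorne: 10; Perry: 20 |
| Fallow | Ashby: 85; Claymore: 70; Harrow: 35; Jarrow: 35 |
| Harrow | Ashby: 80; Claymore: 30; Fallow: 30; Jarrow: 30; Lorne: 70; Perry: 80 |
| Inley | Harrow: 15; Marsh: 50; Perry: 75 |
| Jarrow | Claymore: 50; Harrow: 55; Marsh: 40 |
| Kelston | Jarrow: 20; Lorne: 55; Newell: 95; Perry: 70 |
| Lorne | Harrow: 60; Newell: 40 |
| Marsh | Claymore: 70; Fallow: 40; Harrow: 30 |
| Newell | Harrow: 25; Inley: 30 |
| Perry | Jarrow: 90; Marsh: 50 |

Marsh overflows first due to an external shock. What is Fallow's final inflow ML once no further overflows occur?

80

Round 1 — Marsh overflows (initial).
  Claymore: +70 → 70 ≥ 70
  Fallow: +40 → 40 < 100
  Harrow: +30 → 30 ≥ 30
Round 2 — Claymore, Harrow overflow.
  Ashby: +80 → 80 ≥ 70
  Fallow: +30 → 70 < 100
  Jarrow: +30 → 30 < 80
  Kelston: +60 → 60 ≥ 40
  Lorne: +10+70 → 80 < 90
  Perry: +20+80 → 100 ≥ 60
Round 3 — Ashby, Kelston, Perry overflow.
  Fallow: +10 → 80 < 100
  Inley: +55 → 55 < 90
  Jarrow: +45+20+90 → 185 ≥ 80
  Lorne: +55 → 135 ≥ 90
  Newell: +95 → 95 ≥ 70
Round 4 — Jarrow, Lorne, Newell overflow.
  Inley: +30 → 85 < 90
No further overflows.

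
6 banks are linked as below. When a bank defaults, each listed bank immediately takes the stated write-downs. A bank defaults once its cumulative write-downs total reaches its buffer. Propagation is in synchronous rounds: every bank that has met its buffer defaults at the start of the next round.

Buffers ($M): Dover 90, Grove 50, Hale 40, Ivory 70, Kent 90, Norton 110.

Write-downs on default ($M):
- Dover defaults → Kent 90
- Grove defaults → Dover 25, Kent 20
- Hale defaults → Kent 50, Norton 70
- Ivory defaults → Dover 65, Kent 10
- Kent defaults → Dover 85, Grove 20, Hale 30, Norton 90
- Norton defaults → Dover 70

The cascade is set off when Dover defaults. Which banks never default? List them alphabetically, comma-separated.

Grove, Hale, Ivory, Norton

Round 1 — Dover defaults (initial).
  Kent: +90 → 90 ≥ 90
Round 2 — Kent defaults.
  Grove: +20 → 20 < 50
  Hale: +30 → 30 < 40
  Norton: +90 → 90 < 110
No further defaults.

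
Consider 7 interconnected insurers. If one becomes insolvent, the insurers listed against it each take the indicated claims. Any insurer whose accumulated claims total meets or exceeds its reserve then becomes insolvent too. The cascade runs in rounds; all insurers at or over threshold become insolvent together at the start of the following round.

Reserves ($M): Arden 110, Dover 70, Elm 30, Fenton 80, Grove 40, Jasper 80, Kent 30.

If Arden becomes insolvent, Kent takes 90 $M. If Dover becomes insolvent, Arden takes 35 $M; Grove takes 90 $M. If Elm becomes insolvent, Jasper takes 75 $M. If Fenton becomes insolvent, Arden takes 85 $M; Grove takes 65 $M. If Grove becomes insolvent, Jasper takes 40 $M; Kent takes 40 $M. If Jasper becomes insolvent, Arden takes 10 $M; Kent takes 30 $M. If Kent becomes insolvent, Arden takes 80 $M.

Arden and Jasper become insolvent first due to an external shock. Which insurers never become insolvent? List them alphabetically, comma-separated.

Dover, Elm, Fenton, Grove

Round 1 — Arden, Jasper become insolvent (initial).
  Kent: +90+30 → 120 ≥ 30
Round 2 — Kent becomes insolvent.
No further insolvencies.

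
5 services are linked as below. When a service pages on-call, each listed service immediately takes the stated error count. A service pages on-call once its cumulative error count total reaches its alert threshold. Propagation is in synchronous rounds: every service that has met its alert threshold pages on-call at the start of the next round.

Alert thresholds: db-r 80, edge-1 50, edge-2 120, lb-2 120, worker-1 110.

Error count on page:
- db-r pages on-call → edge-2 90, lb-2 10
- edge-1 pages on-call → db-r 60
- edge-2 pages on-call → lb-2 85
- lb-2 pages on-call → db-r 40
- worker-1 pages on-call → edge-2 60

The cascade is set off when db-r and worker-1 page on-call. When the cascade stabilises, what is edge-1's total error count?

0

Round 1 — db-r, worker-1 page on-call (initial).
  edge-2: +90+60 → 150 ≥ 120
  lb-2: +10 → 10 < 120
Round 2 — edge-2 pages on-call.
  lb-2: +85 → 95 < 120
No further pages.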